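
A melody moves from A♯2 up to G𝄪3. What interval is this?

A to G spans seven letter names (A-B-C-D-E-F-G), so the interval is some kind of seventh.
The major seventh spans 11 semitones, and A#2 to G##3 is exactly 11 semitones — so this is a major seventh.

major seventh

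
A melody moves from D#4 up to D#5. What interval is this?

perfect 8th

D to D is the same letter name, plus an octave — that makes it an octave of some quality.
The perfect octave spans 12 semitones, and D#4 to D#5 is exactly 12 semitones — so this is a perfect octave.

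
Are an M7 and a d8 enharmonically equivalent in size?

A major seventh = 11 semitones = a diminished octave; enharmonically equal.

Yes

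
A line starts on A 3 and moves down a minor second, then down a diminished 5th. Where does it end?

C double-sharp 3

Down a minor second from A3: G#3 (1 semitone down).
A diminished fifth down from G#3 is C##3.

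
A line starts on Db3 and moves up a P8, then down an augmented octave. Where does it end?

Dbb3

A perfect octave up from Db3 is Db4.
An augmented octave down from Db4 is Dbb3.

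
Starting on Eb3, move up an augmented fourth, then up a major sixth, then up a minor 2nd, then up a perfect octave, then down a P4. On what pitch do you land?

D5

An augmented fourth up from Eb3 is A3.
A major sixth up from A3 is F#4.
Up a minor second from F#4: G4 (1 semitone up).
A perfect octave up from G4 is G5.
Down a perfect fourth from G5: D5 (5 semitones down).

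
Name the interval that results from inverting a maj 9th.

First reduce the compound major ninth to its simple form, a major second.
Interval numbers invert to sum to nine: 2 + 7 = 9, so a second inverts to a seventh.
Quality inverts too: major becomes minor. That makes the inversion a minor seventh.

m7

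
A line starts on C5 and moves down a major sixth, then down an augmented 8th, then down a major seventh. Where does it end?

Fbb2

A major sixth down from C5 is Eb4.
Down an augmented octave from Eb4: Ebb3 (13 semitones down).
Ebb3 down a major seventh → Fbb2 (11 semitones).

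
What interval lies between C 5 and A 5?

C to A spans six letter names (C-D-E-F-G-A) — that makes it a sixth of some quality.
C5 to A5 is 9 semitones, matching the major sixth exactly, so the quality is major.

major sixth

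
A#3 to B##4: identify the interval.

A to B spans two letter names (A-B), plus an octave: a ninth.
A#3 to B##4 spans 15 semitones — one semitone wider than the major ninth (14) — giving an augmented ninth.
(Equivalently, a compound augmented second: an augmented second plus an octave.)

augmented ninth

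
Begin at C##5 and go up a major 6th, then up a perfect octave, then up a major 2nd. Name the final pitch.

C##5 up a major sixth → A##5 (9 semitones).
A perfect octave up from A##5 is A##6.
Up a major second from A##6: B##6 (2 semitones up).

B##6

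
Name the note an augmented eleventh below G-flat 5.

Counting four letter names plus an octave down from G lands on D.
Moving 18 semitones down from Gb5 (the size of an augmented eleventh) reaches Dbb4.

D-double-flat 4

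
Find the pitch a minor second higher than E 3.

Counting two letter names up from E lands on F.
A minor second spans 1 semitone, so from E3 the target pitch is F3.

F 3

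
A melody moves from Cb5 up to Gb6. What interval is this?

perfect twelfth

C to G spans five letter names (C-D-E-F-G), plus an octave, so the interval is some kind of twelfth.
Cb5 to Gb6 is 19 semitones, matching the perfect twelfth exactly, so the quality is perfect.
(Equivalently, a compound perfect fifth: a perfect fifth plus an octave.)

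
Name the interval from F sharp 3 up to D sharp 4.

F to D spans six letter names (F-G-A-B-C-D), so the interval is some kind of sixth.
Counting semitones, F#3→D#4 is 9, which is the major sixth.

major sixth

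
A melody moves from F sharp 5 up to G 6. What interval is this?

F to G spans two letter names (F-G), plus an octave: a ninth.
At 13 semitones, F#5→G6 falls one short of a major ninth: minor.
(Equivalently, a compound minor second: a minor second plus an octave.)

minor 9th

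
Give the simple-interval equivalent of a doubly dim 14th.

Each octave removed subtracts seven from the number: 14 − 7 = 7.
So a doubly diminished fourteenth is an octave plus a doubly diminished seventh. The quality is unchanged.

doubly diminished seventh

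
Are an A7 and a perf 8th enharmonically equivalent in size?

Yes

An augmented seventh = 12 semitones = a perfect octave; enharmonically equal.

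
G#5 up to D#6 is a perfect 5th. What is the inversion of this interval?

Inverted interval numbers add to nine, so a fifth pairs with a fourth (5 + 4 = 9).
And perfect stays perfect under inversion, so we get a perfect fourth.

P4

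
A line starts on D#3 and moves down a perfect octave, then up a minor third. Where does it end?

F#2

D#3 down a perfect octave → D#2 (12 semitones).
A minor third up from D#2 is F#2.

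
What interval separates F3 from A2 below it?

Descending from F3 to A2 is the same interval as ascending A2 to F3.
A to F spans six letter names (A-B-C-D-E-F), so the interval is some kind of sixth.
A2 to F3 is 8 semitones, a half step short of the major sixth (9), so this is minor.

minor sixth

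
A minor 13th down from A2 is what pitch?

Counting six letter names plus an octave down from A lands on C.
A minor thirteenth spans 20 semitones, so from A2 the target pitch is C#1.

C#1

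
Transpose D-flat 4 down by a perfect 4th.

A-flat 3

The fourth takes the letter from D down to A.
A perfect fourth is 5 semitones; 5 semitones down from Db4 gives Ab3.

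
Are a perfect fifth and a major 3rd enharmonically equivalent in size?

A perfect fifth is 7 semitones but a major third is 4 semitones — different sizes.

No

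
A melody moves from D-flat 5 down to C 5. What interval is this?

Descending from Db5 to C5 is the same interval as ascending C5 to Db5.
C to D spans two letter names (C-D), so the interval is some kind of second.
At 1 semitone, C5→Db5 falls one short of a major second: minor.

minor second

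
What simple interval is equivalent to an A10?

A3

Each octave removed subtracts seven from the number: 10 − 7 = 3.
Quality carries through unchanged, so the simple form is an augmented third.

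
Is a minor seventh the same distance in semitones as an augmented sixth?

Yes

A minor seventh = 10 semitones = an augmented sixth; enharmonically equal.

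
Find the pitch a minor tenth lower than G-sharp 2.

E-sharp 1

The tenth's letter: G down three letter names plus an octave → E.
Moving 15 semitones down from G#2 (the size of a minor tenth) reaches E#1.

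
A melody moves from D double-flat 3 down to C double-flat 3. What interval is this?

Descending from Dbb3 to Cbb3 is the same interval as ascending Cbb3 to Dbb3.
C to D spans two letter names (C-D) — that makes it a second of some quality.
Counting semitones, Cbb3→Dbb3 is 2, which is the major second.

M2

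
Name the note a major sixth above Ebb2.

Cb3

Counting six letter names up from E lands on C.
A major sixth spans 9 semitones, so from Ebb2 the target pitch is Cb3.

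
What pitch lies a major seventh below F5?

Counting seven letter names down from F lands on G.
Moving 11 semitones down from F5 (the size of a major seventh) reaches Gb4.

Gb4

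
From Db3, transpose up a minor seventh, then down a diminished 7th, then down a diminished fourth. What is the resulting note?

A#2

Up a minor seventh from Db3: Cb4 (10 semitones up).
Cb4 down a diminished seventh → D3 (9 semitones).
D3 down a diminished fourth → A#2 (4 semitones).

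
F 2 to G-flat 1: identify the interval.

M7

Descending from F2 to Gb1 is the same interval as ascending Gb1 to F2.
G to F spans seven letter names (G-A-B-C-D-E-F), so the interval is some kind of seventh.
The major seventh spans 11 semitones, and Gb1 to F2 is exactly 11 semitones — so this is a major seventh.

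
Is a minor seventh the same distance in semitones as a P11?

No

A minor seventh is 10 semitones but a perfect eleventh is 17 semitones — different sizes.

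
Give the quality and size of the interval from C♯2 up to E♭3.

diminished tenth

C to E spans three letter names (C-D-E), plus an octave: a tenth.
The major tenth is 16 semitones; here we have 14, two semitones narrower: diminished.
(Equivalently, a compound diminished third: a diminished third plus an octave.)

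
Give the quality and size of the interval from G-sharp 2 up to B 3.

minor 10th

G to B spans three letter names (G-A-B), plus an octave — that makes it a tenth of some quality.
At 15 semitones, G#2→B3 falls one short of a major tenth: minor.
(Equivalently, a compound minor third: a minor third plus an octave.)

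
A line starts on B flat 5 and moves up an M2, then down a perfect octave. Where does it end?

C 5

A major second up from Bb5 is C6.
A perfect octave down from C6 is C5.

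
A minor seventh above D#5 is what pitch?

C#6

Counting seven letter names up from D lands on C.
Moving 10 semitones up from D#5 (the size of a minor seventh) reaches C#6.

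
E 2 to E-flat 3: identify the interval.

diminished octave

E to E is the same letter name, plus an octave: an octave.
E2 to Eb3 spans 11 semitones — one semitone narrower than the perfect octave (12) — giving a diminished octave.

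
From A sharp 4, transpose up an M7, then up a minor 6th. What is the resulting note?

Up a major seventh from A#4: G##5 (11 semitones up).
G##5 up a minor sixth → E#6 (8 semitones).

E sharp 6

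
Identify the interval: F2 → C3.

F to C spans five letter names (F-G-A-B-C), so the interval is some kind of fifth.
The perfect fifth spans 7 semitones, and F2 to C3 is exactly 7 semitones — so this is a perfect fifth.

perfect 5th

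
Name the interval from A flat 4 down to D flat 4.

perfect fifth

Descending from Ab4 to Db4 is the same interval as ascending Db4 to Ab4.
D to A spans five letter names (D-E-F-G-A): a fifth.
Counting semitones, Db4→Ab4 is 7, which is the perfect fifth.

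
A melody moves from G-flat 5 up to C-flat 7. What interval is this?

G to C spans four letter names (G-A-B-C), plus an octave: an eleventh.
Counting semitones, Gb5→Cb7 is 17, which is the perfect eleventh.
(Equivalently, a compound perfect fourth: a perfect fourth plus an octave.)

perfect 11th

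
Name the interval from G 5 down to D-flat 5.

Descending from G5 to Db5 is the same interval as ascending Db5 to G5.
D to G spans four letter names (D-E-F-G), so the interval is some kind of fourth.
Db5 to G5 spans 6 semitones — one semitone wider than the perfect fourth (5) — giving an augmented fourth.

augmented fourth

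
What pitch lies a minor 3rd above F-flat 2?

A-double-flat 2

The third takes the letter from F up to A.
A minor third is 3 semitones; 3 semitones up from Fb2 gives Abb2.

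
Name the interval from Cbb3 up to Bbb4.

C to B spans seven letter names (C-D-E-F-G-A-B), plus an octave, so the interval is some kind of fourteenth.
Cbb3 to Bbb4 is 23 semitones, matching the major fourteenth exactly, so the quality is major.
(Equivalently, a compound major seventh: a major seventh plus an octave.)

major fourteenth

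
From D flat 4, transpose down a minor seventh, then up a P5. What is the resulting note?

A minor seventh down from Db4 is Eb3.
A perfect fifth up from Eb3 is Bb3.

B flat 3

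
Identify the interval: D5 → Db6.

D to D is the same letter name, plus an octave, so the interval is some kind of octave.
A perfect octave would be 12 semitones; D5 to Db6 is 11, one semitone narrower, so the interval is diminished.

diminished octave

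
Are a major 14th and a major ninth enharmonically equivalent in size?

No

A major fourteenth is 23 semitones but a major ninth is 14 semitones — different sizes.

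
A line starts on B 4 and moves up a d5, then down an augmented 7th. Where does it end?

B4 up a diminished fifth → F5 (6 semitones).
Down an augmented seventh from F5: Gbb4 (12 semitones down).

G double-flat 4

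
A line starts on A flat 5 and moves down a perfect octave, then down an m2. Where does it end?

G 4

Down a perfect octave from Ab5: Ab4 (12 semitones down).
Ab4 down a minor second → G4 (1 semitone).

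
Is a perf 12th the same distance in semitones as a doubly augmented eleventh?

Yes

A perfect twelfth = 19 semitones = a doubly augmented eleventh; enharmonically equal.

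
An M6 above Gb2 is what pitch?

Eb3

Counting six letter names up from G lands on E.
Moving 9 semitones up from Gb2 (the size of a major sixth) reaches Eb3.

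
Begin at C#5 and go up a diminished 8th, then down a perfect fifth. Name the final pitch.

F5

C#5 up a diminished octave → C6 (11 semitones).
A perfect fifth down from C6 is F5.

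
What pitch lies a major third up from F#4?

A#4

The third takes the letter from F up to A.
A major third spans 4 semitones, so from F#4 the target pitch is A#4.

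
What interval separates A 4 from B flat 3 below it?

Descending from A4 to Bb3 is the same interval as ascending Bb3 to A4.
B to A spans seven letter names (B-C-D-E-F-G-A), so the interval is some kind of seventh.
Bb3 to A4 is 11 semitones, matching the major seventh exactly, so the quality is major.

major seventh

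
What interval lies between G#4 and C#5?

G to C spans four letter names (G-A-B-C), so the interval is some kind of fourth.
G#4 to C#5 is 5 semitones, matching the perfect fourth exactly, so the quality is perfect.

P4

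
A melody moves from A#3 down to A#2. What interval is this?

Descending from A#3 to A#2 is the same interval as ascending A#2 to A#3.
A to A is the same letter name, plus an octave, so the interval is some kind of octave.
Counting semitones, A#2→A#3 is 12, which is the perfect octave.

perfect 8th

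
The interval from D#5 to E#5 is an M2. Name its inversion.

Interval numbers invert to sum to nine: 2 + 7 = 9, so a second inverts to a seventh.
Quality inverts too: major becomes minor. That makes the inversion a minor seventh.

minor seventh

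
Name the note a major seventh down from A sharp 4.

B 3

Seven letter names down from A: B.
A major seventh is 11 semitones; 11 semitones down from A#4 gives B3.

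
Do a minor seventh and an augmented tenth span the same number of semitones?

No

10 semitones (minor seventh) vs 17 semitones (augmented tenth): not equal.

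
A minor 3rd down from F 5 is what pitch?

D 5

Counting three letter names down from F lands on D.
A minor third is 3 semitones; 3 semitones down from F5 gives D5.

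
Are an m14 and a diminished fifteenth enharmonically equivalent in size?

No

22 semitones (minor fourteenth) vs 23 semitones (diminished fifteenth): not equal.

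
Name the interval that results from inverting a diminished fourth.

Inverted interval numbers add to nine, so a fourth pairs with a fifth (4 + 5 = 9).
And diminished becomes augmented under inversion, so we get an augmented fifth.

augmented 5th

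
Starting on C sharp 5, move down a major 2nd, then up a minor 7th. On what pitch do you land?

A 5

C#5 down a major second → B4 (2 semitones).
B4 up a minor seventh → A5 (10 semitones).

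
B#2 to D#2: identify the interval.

Descending from B#2 to D#2 is the same interval as ascending D#2 to B#2.
D to B spans six letter names (D-E-F-G-A-B): a sixth.
Counting semitones, D#2→B#2 is 9, which is the major sixth.

major sixth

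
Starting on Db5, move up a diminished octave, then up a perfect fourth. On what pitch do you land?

Gbb6

Db5 up a diminished octave → Dbb6 (11 semitones).
Up a perfect fourth from Dbb6: Gbb6 (5 semitones up).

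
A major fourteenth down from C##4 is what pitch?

Counting seven letter names plus an octave down from C lands on D.
A major fourteenth is 23 semitones; 23 semitones down from C##4 gives D#2.

D#2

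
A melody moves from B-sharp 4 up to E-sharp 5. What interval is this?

P4

B to E spans four letter names (B-C-D-E) — that makes it a fourth of some quality.
Counting semitones, B#4→E#5 is 5, which is the perfect fourth.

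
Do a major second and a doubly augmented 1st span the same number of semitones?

A major second = 2 semitones = a doubly augmented unison; enharmonically equal.

Yes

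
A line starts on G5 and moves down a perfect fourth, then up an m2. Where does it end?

Eb5

A perfect fourth down from G5 is D5.
D5 up a minor second → Eb5 (1 semitone).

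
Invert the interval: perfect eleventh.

perfect 5th

First reduce the compound perfect eleventh to its simple form, a perfect fourth.
Interval numbers invert to sum to nine: 4 + 5 = 9, so a fourth inverts to a fifth.
The quality also flips — perfect stays perfect — giving a perfect fifth.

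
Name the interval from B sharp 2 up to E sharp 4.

perfect eleventh

B to E spans four letter names (B-C-D-E), plus an octave — that makes it an eleventh of some quality.
Counting semitones, B#2→E#4 is 17, which is the perfect eleventh.
(Equivalently, a compound perfect fourth: a perfect fourth plus an octave.)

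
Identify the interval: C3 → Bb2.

major 2nd

Descending from C3 to Bb2 is the same interval as ascending Bb2 to C3.
B to C spans two letter names (B-C), so the interval is some kind of second.
Bb2 to C3 is 2 semitones, matching the major second exactly, so the quality is major.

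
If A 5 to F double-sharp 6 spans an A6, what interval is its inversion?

d3

The rule of nine gives the new number: 9 − 6 = 3, so a sixth becomes a third.
And augmented becomes diminished under inversion, so we get a diminished third.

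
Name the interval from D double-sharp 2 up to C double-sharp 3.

m7

D to C spans seven letter names (D-E-F-G-A-B-C): a seventh.
D##2 to C##3 is 10 semitones, a half step short of the major seventh (11), so this is minor.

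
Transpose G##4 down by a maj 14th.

Seven letters down from G (plus an octave) reaches A.
A major fourteenth is 23 semitones; 23 semitones down from G##4 gives A#2.

A#2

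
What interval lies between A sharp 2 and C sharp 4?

A to C spans three letter names (A-B-C), plus an octave, so the interval is some kind of tenth.
A major tenth would be 16 semitones, but A#2 to C#4 is 15 — one semitone narrower, making it a minor tenth.
(Equivalently, a compound minor third: a minor third plus an octave.)

minor tenth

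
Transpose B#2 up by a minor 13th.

G#4

Six letters up from B (plus an octave) reaches G.
A minor thirteenth spans 20 semitones, so from B#2 the target pitch is G#4.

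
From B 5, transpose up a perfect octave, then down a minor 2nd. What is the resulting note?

A sharp 6

Up a perfect octave from B5: B6 (12 semitones up).
B6 down a minor second → A#6 (1 semitone).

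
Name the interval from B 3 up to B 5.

P15

B to B is the same letter name, plus 2 octaves, so the interval is some kind of fifteenth.
The perfect fifteenth spans 24 semitones, and B3 to B5 is exactly 24 semitones — so this is a perfect fifteenth.
(Equivalently, a compound perfect octave: a perfect octave plus an octave.)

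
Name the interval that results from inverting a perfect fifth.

perfect fourth

The rule of nine gives the new number: 9 − 5 = 4, so a fifth becomes a fourth.
Quality inverts too: perfect stays perfect. That makes the inversion a perfect fourth.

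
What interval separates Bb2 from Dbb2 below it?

augmented sixth

Descending from Bb2 to Dbb2 is the same interval as ascending Dbb2 to Bb2.
D to B spans six letter names (D-E-F-G-A-B), so the interval is some kind of sixth.
Dbb2 to Bb2 spans 10 semitones — one semitone wider than the major sixth (9) — giving an augmented sixth.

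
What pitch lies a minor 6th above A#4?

F#5

Counting six letter names up from A lands on F.
A minor sixth spans 8 semitones, so from A#4 the target pitch is F#5.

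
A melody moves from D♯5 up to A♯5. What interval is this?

D to A spans five letter names (D-E-F-G-A): a fifth.
The perfect fifth spans 7 semitones, and D#5 to A#5 is exactly 7 semitones — so this is a perfect fifth.

perfect fifth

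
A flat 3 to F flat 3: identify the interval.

Descending from Ab3 to Fb3 is the same interval as ascending Fb3 to Ab3.
F to A spans three letter names (F-G-A), so the interval is some kind of third.
Counting semitones, Fb3→Ab3 is 4, which is the major third.

major third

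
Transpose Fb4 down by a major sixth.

Six letter names down from F: A.
A major sixth is 9 semitones; 9 semitones down from Fb4 gives Abb3.

Abb3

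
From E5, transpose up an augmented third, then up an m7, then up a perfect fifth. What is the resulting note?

C##7

E5 up an augmented third → G##5 (5 semitones).
Up a minor seventh from G##5: F##6 (10 semitones up).
Up a perfect fifth from F##6: C##7 (7 semitones up).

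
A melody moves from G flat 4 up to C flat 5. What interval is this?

perfect 4th

G to C spans four letter names (G-A-B-C), so the interval is some kind of fourth.
The perfect fourth spans 5 semitones, and Gb4 to Cb5 is exactly 5 semitones — so this is a perfect fourth.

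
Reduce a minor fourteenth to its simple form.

Each octave removed subtracts seven from the number: 14 − 7 = 7.
That makes a minor fourteenth a compound minor seventh — an octave plus a minor seventh.

minor 7th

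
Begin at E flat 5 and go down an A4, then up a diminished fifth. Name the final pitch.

F double-flat 5

Down an augmented fourth from Eb5: Bbb4 (6 semitones down).
Bbb4 up a diminished fifth → Fbb5 (6 semitones).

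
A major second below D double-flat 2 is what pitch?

Counting two letter names down from D lands on C.
A major second spans 2 semitones, so from Dbb2 the target pitch is Cbb2.

C double-flat 2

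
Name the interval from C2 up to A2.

major sixth

C to A spans six letter names (C-D-E-F-G-A) — that makes it a sixth of some quality.
The major sixth spans 9 semitones, and C2 to A2 is exactly 9 semitones — so this is a major sixth.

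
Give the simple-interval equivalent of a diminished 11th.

diminished 4th

Take out an octave (7 from the number): 11 − 7 = 4.
So a diminished eleventh is an octave plus a diminished fourth. The quality is unchanged.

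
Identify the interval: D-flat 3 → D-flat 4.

D to D is the same letter name, plus an octave — that makes it an octave of some quality.
Counting semitones, Db3→Db4 is 12, which is the perfect octave.

perfect octave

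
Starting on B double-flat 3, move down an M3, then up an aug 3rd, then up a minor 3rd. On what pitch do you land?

D flat 4

A major third down from Bbb3 is Gbb3.
Up an augmented third from Gbb3: Bb3 (5 semitones up).
Up a minor third from Bb3: Db4 (3 semitones up).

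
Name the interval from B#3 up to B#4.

P8

B to B is the same letter name, plus an octave: an octave.
B#3 to B#4 is 12 semitones, matching the perfect octave exactly, so the quality is perfect.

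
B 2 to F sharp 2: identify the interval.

perfect 4th

Descending from B2 to F#2 is the same interval as ascending F#2 to B2.
F to B spans four letter names (F-G-A-B), so the interval is some kind of fourth.
Counting semitones, F#2→B2 is 5, which is the perfect fourth.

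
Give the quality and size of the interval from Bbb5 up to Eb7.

A11

B to E spans four letter names (B-C-D-E), plus an octave: an eleventh.
The perfect eleventh is 17 semitones; here we have 18, one semitone wider: augmented.
(Equivalently, a compound augmented fourth: an augmented fourth plus an octave.)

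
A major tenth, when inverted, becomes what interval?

minor sixth

First reduce the compound major tenth to its simple form, a major third.
Interval numbers invert to sum to nine: 3 + 6 = 9, so a third inverts to a sixth.
The quality also flips — major becomes minor — giving a minor sixth.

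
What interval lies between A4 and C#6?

major 10th

A to C spans three letter names (A-B-C), plus an octave: a tenth.
Counting semitones, A4→C#6 is 16, which is the major tenth.
(Equivalently, a compound major third: a major third plus an octave.)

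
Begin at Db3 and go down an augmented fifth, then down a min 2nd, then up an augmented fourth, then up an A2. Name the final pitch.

Db3 down an augmented fifth → Gbb2 (8 semitones).
A minor second down from Gbb2 is Fb2.
An augmented fourth up from Fb2 is Bb2.
An augmented second up from Bb2 is C#3.

C#3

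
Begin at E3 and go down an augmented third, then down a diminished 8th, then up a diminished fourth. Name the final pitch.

An augmented third down from E3 is Cb3.
Cb3 down a diminished octave → C2 (11 semitones).
A diminished fourth up from C2 is Fb2.

Fb2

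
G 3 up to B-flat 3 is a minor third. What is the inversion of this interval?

The rule of nine gives the new number: 9 − 3 = 6, so a third becomes a sixth.
And minor becomes major under inversion, so we get a major sixth.

M6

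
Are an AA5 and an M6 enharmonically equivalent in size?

A doubly augmented fifth = 9 semitones = a major sixth; enharmonically equal.

Yes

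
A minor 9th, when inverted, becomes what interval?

major seventh

First reduce the compound minor ninth to its simple form, a minor second.
The rule of nine gives the new number: 9 − 2 = 7, so a second becomes a seventh.
The quality also flips — minor becomes major — giving a major seventh.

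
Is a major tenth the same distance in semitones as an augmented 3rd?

No

16 semitones (major tenth) vs 5 semitones (augmented third): not equal.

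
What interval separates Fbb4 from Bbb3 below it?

diminished 5th

Descending from Fbb4 to Bbb3 is the same interval as ascending Bbb3 to Fbb4.
B to F spans five letter names (B-C-D-E-F) — that makes it a fifth of some quality.
A perfect fifth would be 7 semitones; Bbb3 to Fbb4 is 6, one semitone narrower, so the interval is diminished.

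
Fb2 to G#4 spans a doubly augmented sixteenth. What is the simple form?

Subtracting seven from the interval number removes an octave: 16 − 14 = 2.
Quality carries through unchanged, so the simple form is a doubly augmented second.

doubly augmented 2nd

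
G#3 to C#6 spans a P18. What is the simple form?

Subtracting seven from the interval number removes an octave: 18 − 14 = 4.
Quality carries through unchanged, so the simple form is a perfect fourth.

perfect 4th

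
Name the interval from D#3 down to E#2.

minor 7th

Descending from D#3 to E#2 is the same interval as ascending E#2 to D#3.
E to D spans seven letter names (E-F-G-A-B-C-D), so the interval is some kind of seventh.
At 10 semitones, E#2→D#3 falls one short of a major seventh: minor.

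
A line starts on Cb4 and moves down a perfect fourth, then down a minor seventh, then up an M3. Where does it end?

C3

Down a perfect fourth from Cb4: Gb3 (5 semitones down).
A minor seventh down from Gb3 is Ab2.
Up a major third from Ab2: C3 (4 semitones up).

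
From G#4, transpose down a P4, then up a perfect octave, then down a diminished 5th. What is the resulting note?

Down a perfect fourth from G#4: D#4 (5 semitones down).
D#4 up a perfect octave → D#5 (12 semitones).
Down a diminished fifth from D#5: G##4 (6 semitones down).

G##4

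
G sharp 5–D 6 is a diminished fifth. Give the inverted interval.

Inverted interval numbers add to nine, so a fifth pairs with a fourth (5 + 4 = 9).
And diminished becomes augmented under inversion, so we get an augmented fourth.

augmented fourth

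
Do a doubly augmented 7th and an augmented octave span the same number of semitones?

A doubly augmented seventh = 13 semitones = an augmented octave; enharmonically equal.

Yes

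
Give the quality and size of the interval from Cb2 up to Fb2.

perfect fourth

C to F spans four letter names (C-D-E-F), so the interval is some kind of fourth.
Cb2 to Fb2 is 5 semitones, matching the perfect fourth exactly, so the quality is perfect.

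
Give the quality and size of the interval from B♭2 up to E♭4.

B to E spans four letter names (B-C-D-E), plus an octave — that makes it an eleventh of some quality.
Bb2 to Eb4 is 17 semitones, matching the perfect eleventh exactly, so the quality is perfect.
(Equivalently, a compound perfect fourth: a perfect fourth plus an octave.)

P11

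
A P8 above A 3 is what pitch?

A 4

The letter stays A (same as the start), shifted an octave up.
A perfect octave spans 12 semitones, so from A3 the target pitch is A4.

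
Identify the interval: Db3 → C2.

Descending from Db3 to C2 is the same interval as ascending C2 to Db3.
C to D spans two letter names (C-D), plus an octave — that makes it a ninth of some quality.
C2 to Db3 is 13 semitones, a half step short of the major ninth (14), so this is minor.
(Equivalently, a compound minor second: a minor second plus an octave.)

minor ninth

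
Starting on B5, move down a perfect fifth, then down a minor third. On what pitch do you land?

Down a perfect fifth from B5: E5 (7 semitones down).
Down a minor third from E5: C#5 (3 semitones down).

C#5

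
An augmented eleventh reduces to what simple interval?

augmented 4th

Take out an octave (7 from the number): 11 − 7 = 4.
Quality carries through unchanged, so the simple form is an augmented fourth.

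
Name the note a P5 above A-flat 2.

Counting five letter names up from A lands on E.
A perfect fifth is 7 semitones; 7 semitones up from Ab2 gives Eb3.

E-flat 3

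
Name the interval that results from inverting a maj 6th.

m3

Interval numbers invert to sum to nine: 6 + 3 = 9, so a sixth inverts to a third.
The quality also flips — major becomes minor — giving a minor third.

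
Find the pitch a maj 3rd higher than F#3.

The third takes the letter from F up to A.
A major third spans 4 semitones, so from F#3 the target pitch is A#3.

A#3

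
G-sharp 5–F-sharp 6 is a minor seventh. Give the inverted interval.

Inverted interval numbers add to nine, so a seventh pairs with a second (7 + 2 = 9).
The quality also flips — minor becomes major — giving a major second.

major 2nd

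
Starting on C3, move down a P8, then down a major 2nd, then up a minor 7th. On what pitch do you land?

A perfect octave down from C3 is C2.
A major second down from C2 is Bb1.
Bb1 up a minor seventh → Ab2 (10 semitones).

Ab2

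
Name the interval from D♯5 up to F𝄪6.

M10

D to F spans three letter names (D-E-F), plus an octave — that makes it a tenth of some quality.
The major tenth spans 16 semitones, and D#5 to F##6 is exactly 16 semitones — so this is a major tenth.
(Equivalently, a compound major third: a major third plus an octave.)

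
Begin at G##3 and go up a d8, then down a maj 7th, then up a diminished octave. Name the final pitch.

Up a diminished octave from G##3: G#4 (11 semitones up).
G#4 down a major seventh → A3 (11 semitones).
A diminished octave up from A3 is Ab4.

Ab4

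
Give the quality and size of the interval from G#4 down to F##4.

m2

Descending from G#4 to F##4 is the same interval as ascending F##4 to G#4.
F to G spans two letter names (F-G): a second.
F##4 to G#4 is 1 semitone, a half step short of the major second (2), so this is minor.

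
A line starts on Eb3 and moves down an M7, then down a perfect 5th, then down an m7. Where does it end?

A major seventh down from Eb3 is Fb2.
Fb2 down a perfect fifth → Bbb1 (7 semitones).
Down a minor seventh from Bbb1: Cb1 (10 semitones down).

Cb1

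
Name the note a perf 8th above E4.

E5

The letter stays E (same as the start), shifted an octave up.
Moving 12 semitones up from E4 (the size of a perfect octave) reaches E5.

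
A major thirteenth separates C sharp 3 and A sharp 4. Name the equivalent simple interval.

Subtracting seven from the interval number removes an octave: 13 − 7 = 6.
That makes a major thirteenth a compound major sixth — an octave plus a major sixth.

major 6th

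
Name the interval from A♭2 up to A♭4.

perfect fifteenth

A to A is the same letter name, plus 2 octaves, so the interval is some kind of fifteenth.
The perfect fifteenth spans 24 semitones, and Ab2 to Ab4 is exactly 24 semitones — so this is a perfect fifteenth.
(Equivalently, a compound perfect octave: a perfect octave plus an octave.)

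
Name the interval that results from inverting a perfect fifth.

perfect fourth

Interval numbers invert to sum to nine: 5 + 4 = 9, so a fifth inverts to a fourth.
Quality inverts too: perfect stays perfect. That makes the inversion a perfect fourth.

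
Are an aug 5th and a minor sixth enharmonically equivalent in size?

Yes

An augmented fifth spans 8 semitones, and a minor sixth also spans 8 semitones — they're enharmonic.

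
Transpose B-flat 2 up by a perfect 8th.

For an octave the letter name doesn't change: still B, an octave up.
Moving 12 semitones up from Bb2 (the size of a perfect octave) reaches Bb3.

B-flat 3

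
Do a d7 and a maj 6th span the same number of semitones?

Yes

Both span 9 semitones: a diminished seventh and a major sixth are the same chromatic distance.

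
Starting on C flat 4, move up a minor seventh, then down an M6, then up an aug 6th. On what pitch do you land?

B flat 4

A minor seventh up from Cb4 is Bbb4.
A major sixth down from Bbb4 is Dbb4.
An augmented sixth up from Dbb4 is Bb4.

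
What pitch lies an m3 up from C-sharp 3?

Counting three letter names up from C lands on E.
A minor third spans 3 semitones, so from C#3 the target pitch is E3.

E 3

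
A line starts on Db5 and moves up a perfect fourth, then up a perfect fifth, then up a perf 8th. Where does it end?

Db5 up a perfect fourth → Gb5 (5 semitones).
Up a perfect fifth from Gb5: Db6 (7 semitones up).
Up a perfect octave from Db6: Db7 (12 semitones up).

Db7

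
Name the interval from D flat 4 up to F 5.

major tenth

D to F spans three letter names (D-E-F), plus an octave — that makes it a tenth of some quality.
The major tenth spans 16 semitones, and Db4 to F5 is exactly 16 semitones — so this is a major tenth.
(Equivalently, a compound major third: a major third plus an octave.)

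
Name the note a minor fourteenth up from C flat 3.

B double-flat 4

Counting seven letter names plus an octave up from C lands on B.
Moving 22 semitones up from Cb3 (the size of a minor fourteenth) reaches Bbb4.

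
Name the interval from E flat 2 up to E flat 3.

E to E is the same letter name, plus an octave, so the interval is some kind of octave.
Counting semitones, Eb2→Eb3 is 12, which is the perfect octave.

perfect 8th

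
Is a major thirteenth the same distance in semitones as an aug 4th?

No

A major thirteenth is 21 semitones but an augmented fourth is 6 semitones — different sizes.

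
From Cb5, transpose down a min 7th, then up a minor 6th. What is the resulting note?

Bbb4

Down a minor seventh from Cb5: Db4 (10 semitones down).
Db4 up a minor sixth → Bbb4 (8 semitones).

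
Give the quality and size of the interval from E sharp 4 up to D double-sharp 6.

M14

E to D spans seven letter names (E-F-G-A-B-C-D), plus an octave: a fourteenth.
Counting semitones, E#4→D##6 is 23, which is the major fourteenth.
(Equivalently, a compound major seventh: a major seventh plus an octave.)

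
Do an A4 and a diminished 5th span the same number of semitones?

Both span 6 semitones: an augmented fourth and a diminished fifth are the same chromatic distance.

Yes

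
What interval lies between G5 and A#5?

augmented second

G to A spans two letter names (G-A), so the interval is some kind of second.
A major second would be 2 semitones; G5 to A#5 is 3, one semitone wider, so the interval is augmented.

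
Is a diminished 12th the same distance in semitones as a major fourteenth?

No

A diminished twelfth spans 18 semitones; a major fourteenth spans 23 semitones. They differ by 5.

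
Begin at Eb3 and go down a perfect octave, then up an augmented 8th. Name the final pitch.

Eb3 down a perfect octave → Eb2 (12 semitones).
An augmented octave up from Eb2 is E3.

E3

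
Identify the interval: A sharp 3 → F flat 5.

A to F spans six letter names (A-B-C-D-E-F), plus an octave — that makes it a thirteenth of some quality.
The major thirteenth is 21 semitones; here we have 18, three semitones narrower: doubly diminished.
(Equivalently, a compound doubly diminished sixth: a doubly diminished sixth plus an octave.)

dd13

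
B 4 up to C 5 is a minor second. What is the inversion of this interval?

M7

The rule of nine gives the new number: 9 − 2 = 7, so a second becomes a seventh.
Quality inverts too: minor becomes major. That makes the inversion a major seventh.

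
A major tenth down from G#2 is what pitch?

E1

Counting three letter names plus an octave down from G lands on E.
A major tenth is 16 semitones; 16 semitones down from G#2 gives E1.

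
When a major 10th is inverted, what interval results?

First reduce the compound major tenth to its simple form, a major third.
Inverted interval numbers add to nine, so a third pairs with a sixth (3 + 6 = 9).
Quality inverts too: major becomes minor. That makes the inversion a minor sixth.

minor 6th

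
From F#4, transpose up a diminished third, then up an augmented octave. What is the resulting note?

A5

A diminished third up from F#4 is Ab4.
An augmented octave up from Ab4 is A5.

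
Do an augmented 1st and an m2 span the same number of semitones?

An augmented unison = 1 semitone = a minor second; enharmonically equal.

Yes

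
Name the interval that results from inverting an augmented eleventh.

First reduce the compound augmented eleventh to its simple form, an augmented fourth.
Inverted interval numbers add to nine, so a fourth pairs with a fifth (4 + 5 = 9).
And augmented becomes diminished under inversion, so we get a diminished fifth.

diminished 5th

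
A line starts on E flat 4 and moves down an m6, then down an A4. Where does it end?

D flat 3

A minor sixth down from Eb4 is G3.
Down an augmented fourth from G3: Db3 (6 semitones down).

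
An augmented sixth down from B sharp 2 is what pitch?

Counting six letter names down from B lands on D.
An augmented sixth is 10 semitones; 10 semitones down from B#2 gives D2.

D 2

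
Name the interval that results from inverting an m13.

First reduce the compound minor thirteenth to its simple form, a minor sixth.
Interval numbers invert to sum to nine: 6 + 3 = 9, so a sixth inverts to a third.
Quality inverts too: minor becomes major. That makes the inversion a major third.

major third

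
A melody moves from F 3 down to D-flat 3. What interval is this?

Descending from F3 to Db3 is the same interval as ascending Db3 to F3.
D to F spans three letter names (D-E-F), so the interval is some kind of third.
Db3 to F3 is 4 semitones, matching the major third exactly, so the quality is major.

M3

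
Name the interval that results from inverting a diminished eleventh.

augmented 5th

First reduce the compound diminished eleventh to its simple form, a diminished fourth.
Inverted interval numbers add to nine, so a fourth pairs with a fifth (4 + 5 = 9).
Quality inverts too: diminished becomes augmented. That makes the inversion an augmented fifth.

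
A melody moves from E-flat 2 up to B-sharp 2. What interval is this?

E to B spans five letter names (E-F-G-A-B) — that makes it a fifth of some quality.
Eb2 to B#2 spans 9 semitones — two semitones wider than the perfect fifth (7) — giving a doubly augmented fifth.

AA5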